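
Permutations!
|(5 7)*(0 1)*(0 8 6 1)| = |(1 8 6)(5 7)| = 6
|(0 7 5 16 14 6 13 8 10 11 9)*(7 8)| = |(0 8 10 11 9)(5 16 14 6 13 7)| = 30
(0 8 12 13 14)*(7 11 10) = (0 8 12 13 14)(7 11 10) = [8, 1, 2, 3, 4, 5, 6, 11, 12, 9, 7, 10, 13, 14, 0]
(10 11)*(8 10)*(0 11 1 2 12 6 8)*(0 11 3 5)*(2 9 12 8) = (0 3 5)(1 9 12 6 2 8 10) = [3, 9, 8, 5, 4, 0, 2, 7, 10, 12, 1, 11, 6]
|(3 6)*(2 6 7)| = 4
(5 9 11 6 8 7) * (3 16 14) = [0, 1, 2, 16, 4, 9, 8, 5, 7, 11, 10, 6, 12, 13, 3, 15, 14] = (3 16 14)(5 9 11 6 8 7)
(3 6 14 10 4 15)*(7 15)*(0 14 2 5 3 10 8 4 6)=(0 14 8 4 7 15 10 6 2 5 3)=[14, 1, 5, 0, 7, 3, 2, 15, 4, 9, 6, 11, 12, 13, 8, 10]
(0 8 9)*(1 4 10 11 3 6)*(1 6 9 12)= [8, 4, 2, 9, 10, 5, 6, 7, 12, 0, 11, 3, 1]= (0 8 12 1 4 10 11 3 9)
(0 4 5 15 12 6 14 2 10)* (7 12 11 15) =(0 4 5 7 12 6 14 2 10)(11 15) =[4, 1, 10, 3, 5, 7, 14, 12, 8, 9, 0, 15, 6, 13, 2, 11]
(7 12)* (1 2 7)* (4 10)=(1 2 7 12)(4 10)=[0, 2, 7, 3, 10, 5, 6, 12, 8, 9, 4, 11, 1]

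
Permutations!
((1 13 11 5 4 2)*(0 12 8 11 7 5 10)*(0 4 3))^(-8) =(0 10 13)(1 3 11)(2 5 8)(4 7 12) =[10, 3, 5, 11, 7, 8, 6, 12, 2, 9, 13, 1, 4, 0]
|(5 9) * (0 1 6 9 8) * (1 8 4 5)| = |(0 8)(1 6 9)(4 5)| = 6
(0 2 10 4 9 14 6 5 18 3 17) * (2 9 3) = [9, 1, 10, 17, 3, 18, 5, 7, 8, 14, 4, 11, 12, 13, 6, 15, 16, 0, 2] = (0 9 14 6 5 18 2 10 4 3 17)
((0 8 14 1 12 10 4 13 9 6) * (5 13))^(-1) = [6, 14, 2, 3, 10, 4, 9, 7, 0, 13, 12, 11, 1, 5, 8] = (0 6 9 13 5 4 10 12 1 14 8)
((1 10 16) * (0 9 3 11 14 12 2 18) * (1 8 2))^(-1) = (0 18 2 8 16 10 1 12 14 11 3 9) = [18, 12, 8, 9, 4, 5, 6, 7, 16, 0, 1, 3, 14, 13, 11, 15, 10, 17, 2]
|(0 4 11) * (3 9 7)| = |(0 4 11)(3 9 7)| = 3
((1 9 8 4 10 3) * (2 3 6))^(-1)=(1 3 2 6 10 4 8 9)=[0, 3, 6, 2, 8, 5, 10, 7, 9, 1, 4]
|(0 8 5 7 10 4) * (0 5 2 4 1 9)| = |(0 8 2 4 5 7 10 1 9)| = 9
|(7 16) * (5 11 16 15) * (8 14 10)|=15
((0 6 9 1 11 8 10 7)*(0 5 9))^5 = (0 6)(1 5 10 11 9 7 8) = [6, 5, 2, 3, 4, 10, 0, 8, 1, 7, 11, 9]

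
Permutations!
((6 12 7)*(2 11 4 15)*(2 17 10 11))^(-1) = (4 11 10 17 15)(6 7 12) = [0, 1, 2, 3, 11, 5, 7, 12, 8, 9, 17, 10, 6, 13, 14, 4, 16, 15]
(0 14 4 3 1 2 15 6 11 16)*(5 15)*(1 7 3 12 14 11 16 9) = (0 11 9 1 2 5 15 6 16)(3 7)(4 12 14) = [11, 2, 5, 7, 12, 15, 16, 3, 8, 1, 10, 9, 14, 13, 4, 6, 0]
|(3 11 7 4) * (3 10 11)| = |(4 10 11 7)| = 4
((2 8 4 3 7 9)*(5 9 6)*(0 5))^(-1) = [6, 1, 9, 4, 8, 0, 7, 3, 2, 5] = (0 6 7 3 4 8 2 9 5)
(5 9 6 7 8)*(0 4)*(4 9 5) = [9, 1, 2, 3, 0, 5, 7, 8, 4, 6] = (0 9 6 7 8 4)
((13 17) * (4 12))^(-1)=[0, 1, 2, 3, 12, 5, 6, 7, 8, 9, 10, 11, 4, 17, 14, 15, 16, 13]=(4 12)(13 17)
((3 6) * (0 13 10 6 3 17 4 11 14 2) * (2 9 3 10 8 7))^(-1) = (0 2 7 8 13)(3 9 14 11 4 17 6 10) = [2, 1, 7, 9, 17, 5, 10, 8, 13, 14, 3, 4, 12, 0, 11, 15, 16, 6]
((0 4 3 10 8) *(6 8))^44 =(0 3 6)(4 10 8) =[3, 1, 2, 6, 10, 5, 0, 7, 4, 9, 8]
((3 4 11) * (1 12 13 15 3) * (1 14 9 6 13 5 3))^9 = (1 13 9 11 3 12 15 6 14 4 5) = [0, 13, 2, 12, 5, 1, 14, 7, 8, 11, 10, 3, 15, 9, 4, 6]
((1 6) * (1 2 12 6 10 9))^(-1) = (1 9 10)(2 6 12) = [0, 9, 6, 3, 4, 5, 12, 7, 8, 10, 1, 11, 2]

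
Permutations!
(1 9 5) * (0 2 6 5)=[2, 9, 6, 3, 4, 1, 5, 7, 8, 0]=(0 2 6 5 1 9)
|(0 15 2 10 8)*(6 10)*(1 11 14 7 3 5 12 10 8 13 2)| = 14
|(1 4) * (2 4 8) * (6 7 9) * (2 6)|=7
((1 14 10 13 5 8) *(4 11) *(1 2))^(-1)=(1 2 8 5 13 10 14)(4 11)=[0, 2, 8, 3, 11, 13, 6, 7, 5, 9, 14, 4, 12, 10, 1]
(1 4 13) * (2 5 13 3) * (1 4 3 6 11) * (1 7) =(1 3 2 5 13 4 6 11 7) =[0, 3, 5, 2, 6, 13, 11, 1, 8, 9, 10, 7, 12, 4]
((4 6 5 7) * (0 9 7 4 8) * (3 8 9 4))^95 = [8, 1, 2, 5, 0, 6, 4, 9, 3, 7] = (0 8 3 5 6 4)(7 9)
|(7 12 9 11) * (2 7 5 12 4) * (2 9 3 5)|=|(2 7 4 9 11)(3 5 12)|=15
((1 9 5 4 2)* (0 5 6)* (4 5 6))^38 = (1 4)(2 9) = [0, 4, 9, 3, 1, 5, 6, 7, 8, 2]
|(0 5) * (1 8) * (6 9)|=2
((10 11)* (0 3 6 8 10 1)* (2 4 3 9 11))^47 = (0 1 11 9)(2 10 8 6 3 4) = [1, 11, 10, 4, 2, 5, 3, 7, 6, 0, 8, 9]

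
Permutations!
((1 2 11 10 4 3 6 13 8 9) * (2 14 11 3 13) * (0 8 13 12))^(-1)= (0 12 4 10 11 14 1 9 8)(2 6 3)= [12, 9, 6, 2, 10, 5, 3, 7, 0, 8, 11, 14, 4, 13, 1]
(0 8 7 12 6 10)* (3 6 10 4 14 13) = [8, 1, 2, 6, 14, 5, 4, 12, 7, 9, 0, 11, 10, 3, 13] = (0 8 7 12 10)(3 6 4 14 13)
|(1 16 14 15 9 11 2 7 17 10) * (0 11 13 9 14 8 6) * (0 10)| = 10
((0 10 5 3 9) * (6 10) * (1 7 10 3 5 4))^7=(0 9 3 6)(1 4 10 7)=[9, 4, 2, 6, 10, 5, 0, 1, 8, 3, 7]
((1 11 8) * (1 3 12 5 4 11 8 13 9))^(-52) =(1 3 5 11 9 8 12 4 13) =[0, 3, 2, 5, 13, 11, 6, 7, 12, 8, 10, 9, 4, 1]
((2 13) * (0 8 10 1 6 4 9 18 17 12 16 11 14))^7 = [18, 16, 13, 3, 14, 5, 11, 7, 17, 0, 12, 4, 1, 2, 9, 15, 6, 10, 8] = (0 18 8 17 10 12 1 16 6 11 4 14 9)(2 13)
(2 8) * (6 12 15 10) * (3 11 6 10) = (2 8)(3 11 6 12 15) = [0, 1, 8, 11, 4, 5, 12, 7, 2, 9, 10, 6, 15, 13, 14, 3]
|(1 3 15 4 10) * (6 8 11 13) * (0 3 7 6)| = |(0 3 15 4 10 1 7 6 8 11 13)| = 11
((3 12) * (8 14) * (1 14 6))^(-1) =(1 6 8 14)(3 12) =[0, 6, 2, 12, 4, 5, 8, 7, 14, 9, 10, 11, 3, 13, 1]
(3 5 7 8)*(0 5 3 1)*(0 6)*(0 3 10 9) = [5, 6, 2, 10, 4, 7, 3, 8, 1, 0, 9] = (0 5 7 8 1 6 3 10 9)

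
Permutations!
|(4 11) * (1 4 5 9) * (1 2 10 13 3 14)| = |(1 4 11 5 9 2 10 13 3 14)| = 10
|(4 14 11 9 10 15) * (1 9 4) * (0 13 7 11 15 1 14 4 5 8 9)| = 18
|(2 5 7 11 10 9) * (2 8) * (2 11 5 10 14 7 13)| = 9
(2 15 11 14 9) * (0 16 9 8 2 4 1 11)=[16, 11, 15, 3, 1, 5, 6, 7, 2, 4, 10, 14, 12, 13, 8, 0, 9]=(0 16 9 4 1 11 14 8 2 15)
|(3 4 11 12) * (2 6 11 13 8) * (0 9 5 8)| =11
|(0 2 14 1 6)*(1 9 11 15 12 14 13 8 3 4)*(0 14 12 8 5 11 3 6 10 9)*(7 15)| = |(0 2 13 5 11 7 15 8 6 14)(1 10 9 3 4)| = 10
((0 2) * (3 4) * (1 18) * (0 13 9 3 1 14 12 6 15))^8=[14, 13, 12, 0, 2, 5, 1, 7, 8, 15, 10, 11, 4, 6, 3, 18, 16, 17, 9]=(0 14 3)(1 13 6)(2 12 4)(9 15 18)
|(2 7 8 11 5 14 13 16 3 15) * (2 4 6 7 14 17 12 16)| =33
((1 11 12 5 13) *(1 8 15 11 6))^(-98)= (5 11 8)(12 15 13)= [0, 1, 2, 3, 4, 11, 6, 7, 5, 9, 10, 8, 15, 12, 14, 13]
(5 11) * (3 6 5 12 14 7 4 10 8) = (3 6 5 11 12 14 7 4 10 8) = [0, 1, 2, 6, 10, 11, 5, 4, 3, 9, 8, 12, 14, 13, 7]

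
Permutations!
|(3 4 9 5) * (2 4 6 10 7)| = 8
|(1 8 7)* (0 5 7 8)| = 4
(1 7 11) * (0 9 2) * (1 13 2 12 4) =(0 9 12 4 1 7 11 13 2) =[9, 7, 0, 3, 1, 5, 6, 11, 8, 12, 10, 13, 4, 2]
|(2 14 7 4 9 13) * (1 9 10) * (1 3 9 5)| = |(1 5)(2 14 7 4 10 3 9 13)| = 8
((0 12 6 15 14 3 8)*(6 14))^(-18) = (15)(0 14 8 12 3) = [14, 1, 2, 0, 4, 5, 6, 7, 12, 9, 10, 11, 3, 13, 8, 15]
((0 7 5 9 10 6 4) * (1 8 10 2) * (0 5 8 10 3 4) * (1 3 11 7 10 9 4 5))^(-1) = [6, 4, 9, 2, 5, 3, 10, 11, 7, 1, 0, 8] = (0 6 10)(1 4 5 3 2 9)(7 11 8)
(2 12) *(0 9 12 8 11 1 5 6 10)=(0 9 12 2 8 11 1 5 6 10)=[9, 5, 8, 3, 4, 6, 10, 7, 11, 12, 0, 1, 2]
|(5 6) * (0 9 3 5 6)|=|(0 9 3 5)|=4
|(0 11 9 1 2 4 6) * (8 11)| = |(0 8 11 9 1 2 4 6)| = 8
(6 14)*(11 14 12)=(6 12 11 14)=[0, 1, 2, 3, 4, 5, 12, 7, 8, 9, 10, 14, 11, 13, 6]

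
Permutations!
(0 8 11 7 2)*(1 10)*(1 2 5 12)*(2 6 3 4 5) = (0 8 11 7 2)(1 10 6 3 4 5 12) = [8, 10, 0, 4, 5, 12, 3, 2, 11, 9, 6, 7, 1]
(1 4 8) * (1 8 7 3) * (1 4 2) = (8)(1 2)(3 4 7) = [0, 2, 1, 4, 7, 5, 6, 3, 8]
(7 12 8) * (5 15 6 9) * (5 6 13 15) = [0, 1, 2, 3, 4, 5, 9, 12, 7, 6, 10, 11, 8, 15, 14, 13] = (6 9)(7 12 8)(13 15)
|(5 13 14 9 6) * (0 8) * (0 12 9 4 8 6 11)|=10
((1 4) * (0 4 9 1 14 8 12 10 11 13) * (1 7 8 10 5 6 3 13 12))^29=(0 13 3 6 5 12 11 10 14 4)(1 9 7 8)=[13, 9, 2, 6, 0, 12, 5, 8, 1, 7, 14, 10, 11, 3, 4]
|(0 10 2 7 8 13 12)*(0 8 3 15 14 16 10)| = 21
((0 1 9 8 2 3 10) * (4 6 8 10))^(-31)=(0 1 9 10)(2 8 6 4 3)=[1, 9, 8, 2, 3, 5, 4, 7, 6, 10, 0]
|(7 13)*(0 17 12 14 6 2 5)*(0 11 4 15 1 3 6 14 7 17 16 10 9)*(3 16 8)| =|(0 8 3 6 2 5 11 4 15 1 16 10 9)(7 13 17 12)| =52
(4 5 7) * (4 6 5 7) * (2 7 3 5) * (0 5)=[5, 1, 7, 0, 3, 4, 2, 6]=(0 5 4 3)(2 7 6)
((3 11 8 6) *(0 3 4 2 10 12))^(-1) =(0 12 10 2 4 6 8 11 3) =[12, 1, 4, 0, 6, 5, 8, 7, 11, 9, 2, 3, 10]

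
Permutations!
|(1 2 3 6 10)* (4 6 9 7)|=8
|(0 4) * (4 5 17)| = 4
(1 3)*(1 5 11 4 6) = (1 3 5 11 4 6) = [0, 3, 2, 5, 6, 11, 1, 7, 8, 9, 10, 4]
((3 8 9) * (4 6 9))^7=(3 4 9 8 6)=[0, 1, 2, 4, 9, 5, 3, 7, 6, 8]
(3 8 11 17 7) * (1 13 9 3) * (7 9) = (1 13 7)(3 8 11 17 9) = [0, 13, 2, 8, 4, 5, 6, 1, 11, 3, 10, 17, 12, 7, 14, 15, 16, 9]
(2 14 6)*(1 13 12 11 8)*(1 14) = (1 13 12 11 8 14 6 2) = [0, 13, 1, 3, 4, 5, 2, 7, 14, 9, 10, 8, 11, 12, 6]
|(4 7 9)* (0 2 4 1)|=6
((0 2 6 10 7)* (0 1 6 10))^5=(0 6 1 7 10 2)=[6, 7, 0, 3, 4, 5, 1, 10, 8, 9, 2]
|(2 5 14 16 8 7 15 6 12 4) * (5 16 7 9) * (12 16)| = |(2 12 4)(5 14 7 15 6 16 8 9)| = 24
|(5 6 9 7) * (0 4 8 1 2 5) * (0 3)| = |(0 4 8 1 2 5 6 9 7 3)| = 10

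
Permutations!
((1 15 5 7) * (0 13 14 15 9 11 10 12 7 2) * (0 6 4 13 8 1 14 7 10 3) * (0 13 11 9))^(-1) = (0 1 8)(2 5 15 14 7 13 3 11 4 6)(10 12) = [1, 8, 5, 11, 6, 15, 2, 13, 0, 9, 12, 4, 10, 3, 7, 14]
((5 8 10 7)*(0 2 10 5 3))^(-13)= (0 10 3 2 7)(5 8)= [10, 1, 7, 2, 4, 8, 6, 0, 5, 9, 3]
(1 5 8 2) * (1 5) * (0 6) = (0 6)(2 5 8) = [6, 1, 5, 3, 4, 8, 0, 7, 2]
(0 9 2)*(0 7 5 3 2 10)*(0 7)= [9, 1, 0, 2, 4, 3, 6, 5, 8, 10, 7]= (0 9 10 7 5 3 2)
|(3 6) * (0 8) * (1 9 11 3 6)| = 4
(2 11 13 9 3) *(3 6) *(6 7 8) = (2 11 13 9 7 8 6 3) = [0, 1, 11, 2, 4, 5, 3, 8, 6, 7, 10, 13, 12, 9]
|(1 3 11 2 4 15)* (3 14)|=7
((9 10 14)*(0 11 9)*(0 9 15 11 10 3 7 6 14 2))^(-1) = (0 2 10)(3 9 14 6 7)(11 15) = [2, 1, 10, 9, 4, 5, 7, 3, 8, 14, 0, 15, 12, 13, 6, 11]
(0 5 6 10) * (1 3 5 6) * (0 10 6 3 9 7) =(10)(0 3 5 1 9 7) =[3, 9, 2, 5, 4, 1, 6, 0, 8, 7, 10]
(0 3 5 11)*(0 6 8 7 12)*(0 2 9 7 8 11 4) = [3, 1, 9, 5, 0, 4, 11, 12, 8, 7, 10, 6, 2] = (0 3 5 4)(2 9 7 12)(6 11)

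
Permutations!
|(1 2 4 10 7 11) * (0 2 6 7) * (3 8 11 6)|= 4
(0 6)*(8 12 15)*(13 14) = (0 6)(8 12 15)(13 14) = [6, 1, 2, 3, 4, 5, 0, 7, 12, 9, 10, 11, 15, 14, 13, 8]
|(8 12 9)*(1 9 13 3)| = 6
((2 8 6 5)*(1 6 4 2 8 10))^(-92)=[0, 10, 4, 3, 8, 6, 1, 7, 5, 9, 2]=(1 10 2 4 8 5 6)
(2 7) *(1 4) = (1 4)(2 7) = [0, 4, 7, 3, 1, 5, 6, 2]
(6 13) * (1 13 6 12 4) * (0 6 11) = [6, 13, 2, 3, 1, 5, 11, 7, 8, 9, 10, 0, 4, 12] = (0 6 11)(1 13 12 4)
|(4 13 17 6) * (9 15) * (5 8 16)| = 12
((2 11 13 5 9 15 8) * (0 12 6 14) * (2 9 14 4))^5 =(0 11 12 13 6 5 4 14 2)(8 15 9) =[11, 1, 0, 3, 14, 4, 5, 7, 15, 8, 10, 12, 13, 6, 2, 9]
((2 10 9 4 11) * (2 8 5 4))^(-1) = (2 9 10)(4 5 8 11) = [0, 1, 9, 3, 5, 8, 6, 7, 11, 10, 2, 4]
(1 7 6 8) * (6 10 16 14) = [0, 7, 2, 3, 4, 5, 8, 10, 1, 9, 16, 11, 12, 13, 6, 15, 14] = (1 7 10 16 14 6 8)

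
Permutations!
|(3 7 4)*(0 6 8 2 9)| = 15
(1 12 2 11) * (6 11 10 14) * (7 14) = (1 12 2 10 7 14 6 11) = [0, 12, 10, 3, 4, 5, 11, 14, 8, 9, 7, 1, 2, 13, 6]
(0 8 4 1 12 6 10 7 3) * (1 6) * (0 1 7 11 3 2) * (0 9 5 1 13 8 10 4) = (0 10 11 3 13 8)(1 12 7 2 9 5)(4 6) = [10, 12, 9, 13, 6, 1, 4, 2, 0, 5, 11, 3, 7, 8]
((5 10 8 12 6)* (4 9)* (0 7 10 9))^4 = [12, 1, 2, 3, 8, 7, 0, 6, 9, 10, 5, 11, 4] = (0 12 4 8 9 10 5 7 6)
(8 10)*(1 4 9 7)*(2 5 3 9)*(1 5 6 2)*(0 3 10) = (0 3 9 7 5 10 8)(1 4)(2 6) = [3, 4, 6, 9, 1, 10, 2, 5, 0, 7, 8]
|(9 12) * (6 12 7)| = |(6 12 9 7)| = 4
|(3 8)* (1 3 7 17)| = |(1 3 8 7 17)| = 5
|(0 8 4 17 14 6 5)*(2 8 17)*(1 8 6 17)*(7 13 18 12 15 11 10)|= 14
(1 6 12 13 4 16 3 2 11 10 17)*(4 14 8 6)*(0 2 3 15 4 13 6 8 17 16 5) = (0 2 11 10 16 15 4 5)(1 13 14 17)(6 12) = [2, 13, 11, 3, 5, 0, 12, 7, 8, 9, 16, 10, 6, 14, 17, 4, 15, 1]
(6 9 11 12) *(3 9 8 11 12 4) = [0, 1, 2, 9, 3, 5, 8, 7, 11, 12, 10, 4, 6] = (3 9 12 6 8 11 4)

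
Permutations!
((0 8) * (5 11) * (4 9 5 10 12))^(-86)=(4 10 5)(9 12 11)=[0, 1, 2, 3, 10, 4, 6, 7, 8, 12, 5, 9, 11]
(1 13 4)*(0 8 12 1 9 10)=(0 8 12 1 13 4 9 10)=[8, 13, 2, 3, 9, 5, 6, 7, 12, 10, 0, 11, 1, 4]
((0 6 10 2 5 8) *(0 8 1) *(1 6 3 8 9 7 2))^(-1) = (0 1 10 6 5 2 7 9 8 3) = [1, 10, 7, 0, 4, 2, 5, 9, 3, 8, 6]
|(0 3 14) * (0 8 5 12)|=6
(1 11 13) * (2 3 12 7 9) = (1 11 13)(2 3 12 7 9) = [0, 11, 3, 12, 4, 5, 6, 9, 8, 2, 10, 13, 7, 1]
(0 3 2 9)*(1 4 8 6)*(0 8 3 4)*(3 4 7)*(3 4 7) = (0 3 2 9 8 6 1)(4 7) = [3, 0, 9, 2, 7, 5, 1, 4, 6, 8]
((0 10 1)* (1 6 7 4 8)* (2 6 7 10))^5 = (0 4 6 1 7 2 8 10) = [4, 7, 8, 3, 6, 5, 1, 2, 10, 9, 0]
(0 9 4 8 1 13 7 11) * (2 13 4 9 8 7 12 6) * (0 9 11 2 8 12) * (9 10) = [12, 4, 13, 3, 7, 5, 8, 2, 1, 11, 9, 10, 6, 0] = (0 12 6 8 1 4 7 2 13)(9 11 10)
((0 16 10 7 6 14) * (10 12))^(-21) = (16) = [0, 1, 2, 3, 4, 5, 6, 7, 8, 9, 10, 11, 12, 13, 14, 15, 16]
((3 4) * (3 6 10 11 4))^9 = (4 6 10 11) = [0, 1, 2, 3, 6, 5, 10, 7, 8, 9, 11, 4]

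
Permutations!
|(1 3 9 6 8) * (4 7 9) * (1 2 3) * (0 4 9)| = |(0 4 7)(2 3 9 6 8)| = 15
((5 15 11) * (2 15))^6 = (2 11)(5 15) = [0, 1, 11, 3, 4, 15, 6, 7, 8, 9, 10, 2, 12, 13, 14, 5]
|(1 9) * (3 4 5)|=|(1 9)(3 4 5)|=6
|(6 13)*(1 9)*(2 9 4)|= 4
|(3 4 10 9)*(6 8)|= 4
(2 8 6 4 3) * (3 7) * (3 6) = (2 8 3)(4 7 6) = [0, 1, 8, 2, 7, 5, 4, 6, 3]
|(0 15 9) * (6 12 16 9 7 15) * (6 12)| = 4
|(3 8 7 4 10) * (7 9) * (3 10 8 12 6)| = |(3 12 6)(4 8 9 7)| = 12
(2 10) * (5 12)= (2 10)(5 12)= [0, 1, 10, 3, 4, 12, 6, 7, 8, 9, 2, 11, 5]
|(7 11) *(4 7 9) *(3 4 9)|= |(3 4 7 11)|= 4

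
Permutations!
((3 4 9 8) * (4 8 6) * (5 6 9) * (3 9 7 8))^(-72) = (9) = [0, 1, 2, 3, 4, 5, 6, 7, 8, 9]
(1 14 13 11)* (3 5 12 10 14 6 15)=(1 6 15 3 5 12 10 14 13 11)=[0, 6, 2, 5, 4, 12, 15, 7, 8, 9, 14, 1, 10, 11, 13, 3]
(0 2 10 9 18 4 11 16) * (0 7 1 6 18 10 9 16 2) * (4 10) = (1 6 18 10 16 7)(2 9 4 11) = [0, 6, 9, 3, 11, 5, 18, 1, 8, 4, 16, 2, 12, 13, 14, 15, 7, 17, 10]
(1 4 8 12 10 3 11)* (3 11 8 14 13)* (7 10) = (1 4 14 13 3 8 12 7 10 11) = [0, 4, 2, 8, 14, 5, 6, 10, 12, 9, 11, 1, 7, 3, 13]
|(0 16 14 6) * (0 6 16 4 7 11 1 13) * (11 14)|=|(0 4 7 14 16 11 1 13)|=8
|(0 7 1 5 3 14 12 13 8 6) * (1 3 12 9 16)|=|(0 7 3 14 9 16 1 5 12 13 8 6)|=12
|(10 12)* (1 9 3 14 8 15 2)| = |(1 9 3 14 8 15 2)(10 12)| = 14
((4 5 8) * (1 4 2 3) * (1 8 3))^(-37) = [0, 2, 8, 5, 1, 4, 6, 7, 3] = (1 2 8 3 5 4)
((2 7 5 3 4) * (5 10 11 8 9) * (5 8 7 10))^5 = (2 3 7 10 4 5 11)(8 9) = [0, 1, 3, 7, 5, 11, 6, 10, 9, 8, 4, 2]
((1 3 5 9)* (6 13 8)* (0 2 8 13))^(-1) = (13)(0 6 8 2)(1 9 5 3) = [6, 9, 0, 1, 4, 3, 8, 7, 2, 5, 10, 11, 12, 13]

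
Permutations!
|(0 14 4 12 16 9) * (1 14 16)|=12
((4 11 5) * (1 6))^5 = (1 6)(4 5 11) = [0, 6, 2, 3, 5, 11, 1, 7, 8, 9, 10, 4]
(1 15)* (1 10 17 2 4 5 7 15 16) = (1 16)(2 4 5 7 15 10 17) = [0, 16, 4, 3, 5, 7, 6, 15, 8, 9, 17, 11, 12, 13, 14, 10, 1, 2]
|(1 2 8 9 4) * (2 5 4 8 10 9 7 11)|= |(1 5 4)(2 10 9 8 7 11)|= 6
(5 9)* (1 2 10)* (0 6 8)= (0 6 8)(1 2 10)(5 9)= [6, 2, 10, 3, 4, 9, 8, 7, 0, 5, 1]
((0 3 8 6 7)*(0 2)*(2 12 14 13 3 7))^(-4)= (0 3 7 8 12 6 14 2 13)= [3, 1, 13, 7, 4, 5, 14, 8, 12, 9, 10, 11, 6, 0, 2]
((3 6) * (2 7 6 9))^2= (2 6 9 7 3)= [0, 1, 6, 2, 4, 5, 9, 3, 8, 7]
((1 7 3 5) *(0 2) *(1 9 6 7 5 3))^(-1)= (0 2)(1 7 6 9 5)= [2, 7, 0, 3, 4, 1, 9, 6, 8, 5]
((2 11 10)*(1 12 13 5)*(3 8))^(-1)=(1 5 13 12)(2 10 11)(3 8)=[0, 5, 10, 8, 4, 13, 6, 7, 3, 9, 11, 2, 1, 12]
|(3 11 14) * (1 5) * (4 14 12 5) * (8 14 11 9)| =|(1 4 11 12 5)(3 9 8 14)| =20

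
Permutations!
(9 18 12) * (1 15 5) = (1 15 5)(9 18 12) = [0, 15, 2, 3, 4, 1, 6, 7, 8, 18, 10, 11, 9, 13, 14, 5, 16, 17, 12]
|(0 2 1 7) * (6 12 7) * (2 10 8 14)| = |(0 10 8 14 2 1 6 12 7)| = 9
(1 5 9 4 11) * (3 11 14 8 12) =(1 5 9 4 14 8 12 3 11) =[0, 5, 2, 11, 14, 9, 6, 7, 12, 4, 10, 1, 3, 13, 8]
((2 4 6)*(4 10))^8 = (10) = [0, 1, 2, 3, 4, 5, 6, 7, 8, 9, 10]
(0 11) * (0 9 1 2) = (0 11 9 1 2) = [11, 2, 0, 3, 4, 5, 6, 7, 8, 1, 10, 9]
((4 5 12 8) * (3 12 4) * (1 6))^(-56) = (3 12 8) = [0, 1, 2, 12, 4, 5, 6, 7, 3, 9, 10, 11, 8]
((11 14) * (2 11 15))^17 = [0, 1, 11, 3, 4, 5, 6, 7, 8, 9, 10, 14, 12, 13, 15, 2] = (2 11 14 15)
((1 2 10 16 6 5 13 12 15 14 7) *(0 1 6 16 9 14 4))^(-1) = (16)(0 4 15 12 13 5 6 7 14 9 10 2 1) = [4, 0, 1, 3, 15, 6, 7, 14, 8, 10, 2, 11, 13, 5, 9, 12, 16]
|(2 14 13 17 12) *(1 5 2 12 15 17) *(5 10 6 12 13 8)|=20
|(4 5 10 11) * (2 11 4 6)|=3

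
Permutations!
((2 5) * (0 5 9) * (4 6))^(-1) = (0 9 2 5)(4 6) = [9, 1, 5, 3, 6, 0, 4, 7, 8, 2]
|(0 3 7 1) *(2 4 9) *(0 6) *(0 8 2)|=|(0 3 7 1 6 8 2 4 9)|=9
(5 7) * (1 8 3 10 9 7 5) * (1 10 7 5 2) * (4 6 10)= (1 8 3 7 4 6 10 9 5 2)= [0, 8, 1, 7, 6, 2, 10, 4, 3, 5, 9]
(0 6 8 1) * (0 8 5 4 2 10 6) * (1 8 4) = (1 4 2 10 6 5) = [0, 4, 10, 3, 2, 1, 5, 7, 8, 9, 6]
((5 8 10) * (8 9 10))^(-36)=(10)=[0, 1, 2, 3, 4, 5, 6, 7, 8, 9, 10]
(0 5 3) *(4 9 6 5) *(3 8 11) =[4, 1, 2, 0, 9, 8, 5, 7, 11, 6, 10, 3] =(0 4 9 6 5 8 11 3)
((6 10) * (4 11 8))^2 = (4 8 11) = [0, 1, 2, 3, 8, 5, 6, 7, 11, 9, 10, 4]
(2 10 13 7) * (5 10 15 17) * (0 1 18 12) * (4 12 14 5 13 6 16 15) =(0 1 18 14 5 10 6 16 15 17 13 7 2 4 12) =[1, 18, 4, 3, 12, 10, 16, 2, 8, 9, 6, 11, 0, 7, 5, 17, 15, 13, 14]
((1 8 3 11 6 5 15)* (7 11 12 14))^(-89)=(1 8 3 12 14 7 11 6 5 15)=[0, 8, 2, 12, 4, 15, 5, 11, 3, 9, 10, 6, 14, 13, 7, 1]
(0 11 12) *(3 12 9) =(0 11 9 3 12) =[11, 1, 2, 12, 4, 5, 6, 7, 8, 3, 10, 9, 0]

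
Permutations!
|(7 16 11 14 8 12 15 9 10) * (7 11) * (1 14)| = |(1 14 8 12 15 9 10 11)(7 16)| = 8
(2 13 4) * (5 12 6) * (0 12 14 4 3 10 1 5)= (0 12 6)(1 5 14 4 2 13 3 10)= [12, 5, 13, 10, 2, 14, 0, 7, 8, 9, 1, 11, 6, 3, 4]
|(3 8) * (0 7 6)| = |(0 7 6)(3 8)| = 6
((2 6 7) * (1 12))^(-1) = (1 12)(2 7 6) = [0, 12, 7, 3, 4, 5, 2, 6, 8, 9, 10, 11, 1]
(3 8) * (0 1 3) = (0 1 3 8) = [1, 3, 2, 8, 4, 5, 6, 7, 0]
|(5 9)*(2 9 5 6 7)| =4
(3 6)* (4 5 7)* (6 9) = (3 9 6)(4 5 7) = [0, 1, 2, 9, 5, 7, 3, 4, 8, 6]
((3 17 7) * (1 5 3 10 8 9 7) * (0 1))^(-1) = (0 17 3 5 1)(7 9 8 10) = [17, 0, 2, 5, 4, 1, 6, 9, 10, 8, 7, 11, 12, 13, 14, 15, 16, 3]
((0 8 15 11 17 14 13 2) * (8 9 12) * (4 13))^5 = (0 11 2 15 13 8 4 12 14 9 17) = [11, 1, 15, 3, 12, 5, 6, 7, 4, 17, 10, 2, 14, 8, 9, 13, 16, 0]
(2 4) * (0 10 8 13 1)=(0 10 8 13 1)(2 4)=[10, 0, 4, 3, 2, 5, 6, 7, 13, 9, 8, 11, 12, 1]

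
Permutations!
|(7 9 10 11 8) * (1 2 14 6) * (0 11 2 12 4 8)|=10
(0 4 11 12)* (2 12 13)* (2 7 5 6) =(0 4 11 13 7 5 6 2 12) =[4, 1, 12, 3, 11, 6, 2, 5, 8, 9, 10, 13, 0, 7]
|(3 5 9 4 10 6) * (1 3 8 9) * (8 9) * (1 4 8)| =|(1 3 5 4 10 6 9 8)| =8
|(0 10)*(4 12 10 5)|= 5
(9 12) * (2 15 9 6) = [0, 1, 15, 3, 4, 5, 2, 7, 8, 12, 10, 11, 6, 13, 14, 9] = (2 15 9 12 6)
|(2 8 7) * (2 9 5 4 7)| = |(2 8)(4 7 9 5)| = 4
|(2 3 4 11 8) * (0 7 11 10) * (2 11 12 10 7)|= 14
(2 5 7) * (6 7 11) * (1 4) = (1 4)(2 5 11 6 7) = [0, 4, 5, 3, 1, 11, 7, 2, 8, 9, 10, 6]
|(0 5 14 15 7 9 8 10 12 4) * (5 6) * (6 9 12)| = |(0 9 8 10 6 5 14 15 7 12 4)| = 11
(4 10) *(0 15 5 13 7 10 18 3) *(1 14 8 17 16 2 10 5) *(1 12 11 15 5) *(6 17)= [5, 14, 10, 0, 18, 13, 17, 1, 6, 9, 4, 15, 11, 7, 8, 12, 2, 16, 3]= (0 5 13 7 1 14 8 6 17 16 2 10 4 18 3)(11 15 12)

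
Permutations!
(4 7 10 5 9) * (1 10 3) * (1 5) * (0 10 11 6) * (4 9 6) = (0 10 1 11 4 7 3 5 6) = [10, 11, 2, 5, 7, 6, 0, 3, 8, 9, 1, 4]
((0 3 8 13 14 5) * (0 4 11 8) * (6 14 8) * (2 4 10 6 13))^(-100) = [0, 1, 2, 3, 4, 5, 6, 7, 8, 9, 10, 11, 12, 13, 14] = (14)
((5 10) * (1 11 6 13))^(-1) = [0, 13, 2, 3, 4, 10, 11, 7, 8, 9, 5, 1, 12, 6] = (1 13 6 11)(5 10)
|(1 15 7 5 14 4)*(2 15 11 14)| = |(1 11 14 4)(2 15 7 5)| = 4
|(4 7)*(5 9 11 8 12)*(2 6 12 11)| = 10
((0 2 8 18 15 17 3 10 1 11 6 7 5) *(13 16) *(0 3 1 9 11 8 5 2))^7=(1 18 17 8 15)(2 7 6 11 9 10 3 5)(13 16)=[0, 18, 7, 5, 4, 2, 11, 6, 15, 10, 3, 9, 12, 16, 14, 1, 13, 8, 17]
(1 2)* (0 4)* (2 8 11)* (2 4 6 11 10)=[6, 8, 1, 3, 0, 5, 11, 7, 10, 9, 2, 4]=(0 6 11 4)(1 8 10 2)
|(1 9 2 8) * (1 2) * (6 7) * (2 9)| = 4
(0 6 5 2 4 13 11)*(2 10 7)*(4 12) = (0 6 5 10 7 2 12 4 13 11) = [6, 1, 12, 3, 13, 10, 5, 2, 8, 9, 7, 0, 4, 11]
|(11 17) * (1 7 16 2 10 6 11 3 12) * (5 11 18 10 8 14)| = 33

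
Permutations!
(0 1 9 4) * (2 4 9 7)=(9)(0 1 7 2 4)=[1, 7, 4, 3, 0, 5, 6, 2, 8, 9]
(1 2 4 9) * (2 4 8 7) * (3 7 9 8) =(1 4 8 9)(2 3 7) =[0, 4, 3, 7, 8, 5, 6, 2, 9, 1]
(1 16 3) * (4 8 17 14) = (1 16 3)(4 8 17 14) = [0, 16, 2, 1, 8, 5, 6, 7, 17, 9, 10, 11, 12, 13, 4, 15, 3, 14]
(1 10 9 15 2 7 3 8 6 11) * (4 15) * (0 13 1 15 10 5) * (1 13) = (0 1 5)(2 7 3 8 6 11 15)(4 10 9) = [1, 5, 7, 8, 10, 0, 11, 3, 6, 4, 9, 15, 12, 13, 14, 2]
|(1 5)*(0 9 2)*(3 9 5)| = |(0 5 1 3 9 2)| = 6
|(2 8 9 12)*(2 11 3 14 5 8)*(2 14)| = |(2 14 5 8 9 12 11 3)| = 8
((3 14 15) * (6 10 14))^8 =(3 14 6 15 10) =[0, 1, 2, 14, 4, 5, 15, 7, 8, 9, 3, 11, 12, 13, 6, 10]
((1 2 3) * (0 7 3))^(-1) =(0 2 1 3 7) =[2, 3, 1, 7, 4, 5, 6, 0]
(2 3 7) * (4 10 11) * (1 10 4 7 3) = (1 10 11 7 2) = [0, 10, 1, 3, 4, 5, 6, 2, 8, 9, 11, 7]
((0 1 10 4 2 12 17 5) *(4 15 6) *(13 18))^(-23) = (0 12 6 1 17 4 10 5 2 15)(13 18) = [12, 17, 15, 3, 10, 2, 1, 7, 8, 9, 5, 11, 6, 18, 14, 0, 16, 4, 13]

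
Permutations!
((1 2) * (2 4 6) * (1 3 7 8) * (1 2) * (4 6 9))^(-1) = [0, 6, 8, 2, 9, 5, 1, 3, 7, 4] = (1 6)(2 8 7 3)(4 9)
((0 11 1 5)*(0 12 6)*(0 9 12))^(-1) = [5, 11, 2, 3, 4, 1, 12, 7, 8, 6, 10, 0, 9] = (0 5 1 11)(6 12 9)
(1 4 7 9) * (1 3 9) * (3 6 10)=(1 4 7)(3 9 6 10)=[0, 4, 2, 9, 7, 5, 10, 1, 8, 6, 3]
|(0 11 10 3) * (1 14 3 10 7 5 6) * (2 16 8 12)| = 8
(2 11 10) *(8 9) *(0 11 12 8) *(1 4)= (0 11 10 2 12 8 9)(1 4)= [11, 4, 12, 3, 1, 5, 6, 7, 9, 0, 2, 10, 8]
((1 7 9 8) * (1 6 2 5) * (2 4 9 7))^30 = (4 8)(6 9) = [0, 1, 2, 3, 8, 5, 9, 7, 4, 6]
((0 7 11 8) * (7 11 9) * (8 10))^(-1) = [8, 1, 2, 3, 4, 5, 6, 9, 10, 7, 11, 0] = (0 8 10 11)(7 9)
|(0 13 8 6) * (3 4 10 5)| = 4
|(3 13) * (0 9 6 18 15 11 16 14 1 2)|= 10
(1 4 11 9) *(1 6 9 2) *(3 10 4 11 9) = [0, 11, 1, 10, 9, 5, 3, 7, 8, 6, 4, 2] = (1 11 2)(3 10 4 9 6)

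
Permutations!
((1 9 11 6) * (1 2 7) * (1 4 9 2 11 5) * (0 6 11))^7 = [6, 2, 7, 3, 9, 1, 0, 4, 8, 5, 10, 11] = (11)(0 6)(1 2 7 4 9 5)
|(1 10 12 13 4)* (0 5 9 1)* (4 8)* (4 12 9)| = 3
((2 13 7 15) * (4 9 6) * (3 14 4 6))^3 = [0, 1, 15, 9, 14, 5, 6, 13, 8, 4, 10, 11, 12, 2, 3, 7] = (2 15 7 13)(3 9 4 14)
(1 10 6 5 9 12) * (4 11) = (1 10 6 5 9 12)(4 11) = [0, 10, 2, 3, 11, 9, 5, 7, 8, 12, 6, 4, 1]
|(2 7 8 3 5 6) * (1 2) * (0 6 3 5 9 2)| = |(0 6 1)(2 7 8 5 3 9)| = 6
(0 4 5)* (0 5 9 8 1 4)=(1 4 9 8)=[0, 4, 2, 3, 9, 5, 6, 7, 1, 8]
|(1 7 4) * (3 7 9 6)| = 6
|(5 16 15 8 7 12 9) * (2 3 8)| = |(2 3 8 7 12 9 5 16 15)| = 9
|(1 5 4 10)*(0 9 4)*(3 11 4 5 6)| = 6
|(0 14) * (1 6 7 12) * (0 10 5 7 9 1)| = 6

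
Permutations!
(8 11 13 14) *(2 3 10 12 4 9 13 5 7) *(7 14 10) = (2 3 7)(4 9 13 10 12)(5 14 8 11) = [0, 1, 3, 7, 9, 14, 6, 2, 11, 13, 12, 5, 4, 10, 8]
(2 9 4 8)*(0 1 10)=(0 1 10)(2 9 4 8)=[1, 10, 9, 3, 8, 5, 6, 7, 2, 4, 0]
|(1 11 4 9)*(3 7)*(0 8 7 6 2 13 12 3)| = 60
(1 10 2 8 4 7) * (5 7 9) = (1 10 2 8 4 9 5 7) = [0, 10, 8, 3, 9, 7, 6, 1, 4, 5, 2]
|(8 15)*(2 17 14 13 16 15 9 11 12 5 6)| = 12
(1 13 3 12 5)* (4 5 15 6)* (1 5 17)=[0, 13, 2, 12, 17, 5, 4, 7, 8, 9, 10, 11, 15, 3, 14, 6, 16, 1]=(1 13 3 12 15 6 4 17)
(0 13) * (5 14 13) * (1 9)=(0 5 14 13)(1 9)=[5, 9, 2, 3, 4, 14, 6, 7, 8, 1, 10, 11, 12, 0, 13]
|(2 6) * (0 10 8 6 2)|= 4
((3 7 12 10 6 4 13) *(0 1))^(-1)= (0 1)(3 13 4 6 10 12 7)= [1, 0, 2, 13, 6, 5, 10, 3, 8, 9, 12, 11, 7, 4]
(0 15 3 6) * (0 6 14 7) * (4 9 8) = [15, 1, 2, 14, 9, 5, 6, 0, 4, 8, 10, 11, 12, 13, 7, 3] = (0 15 3 14 7)(4 9 8)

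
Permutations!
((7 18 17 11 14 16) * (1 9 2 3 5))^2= (1 2 5 9 3)(7 17 14)(11 16 18)= [0, 2, 5, 1, 4, 9, 6, 17, 8, 3, 10, 16, 12, 13, 7, 15, 18, 14, 11]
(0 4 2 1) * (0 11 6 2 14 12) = (0 4 14 12)(1 11 6 2) = [4, 11, 1, 3, 14, 5, 2, 7, 8, 9, 10, 6, 0, 13, 12]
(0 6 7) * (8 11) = (0 6 7)(8 11) = [6, 1, 2, 3, 4, 5, 7, 0, 11, 9, 10, 8]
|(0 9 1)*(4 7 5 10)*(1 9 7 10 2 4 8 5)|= 15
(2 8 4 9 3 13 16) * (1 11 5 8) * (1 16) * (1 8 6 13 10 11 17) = (1 17)(2 16)(3 10 11 5 6 13 8 4 9) = [0, 17, 16, 10, 9, 6, 13, 7, 4, 3, 11, 5, 12, 8, 14, 15, 2, 1]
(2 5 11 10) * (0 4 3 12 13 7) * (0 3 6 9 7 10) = [4, 1, 5, 12, 6, 11, 9, 3, 8, 7, 2, 0, 13, 10] = (0 4 6 9 7 3 12 13 10 2 5 11)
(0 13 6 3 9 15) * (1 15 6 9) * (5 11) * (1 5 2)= (0 13 9 6 3 5 11 2 1 15)= [13, 15, 1, 5, 4, 11, 3, 7, 8, 6, 10, 2, 12, 9, 14, 0]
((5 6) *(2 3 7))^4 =[0, 1, 3, 7, 4, 5, 6, 2] =(2 3 7)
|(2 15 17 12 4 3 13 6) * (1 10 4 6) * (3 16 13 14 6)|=|(1 10 4 16 13)(2 15 17 12 3 14 6)|=35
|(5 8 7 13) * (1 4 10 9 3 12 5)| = 10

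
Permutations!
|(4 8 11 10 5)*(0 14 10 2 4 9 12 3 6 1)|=36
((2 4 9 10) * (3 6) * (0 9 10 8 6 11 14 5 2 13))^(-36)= (14)= [0, 1, 2, 3, 4, 5, 6, 7, 8, 9, 10, 11, 12, 13, 14]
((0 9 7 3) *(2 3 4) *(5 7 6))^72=(9)=[0, 1, 2, 3, 4, 5, 6, 7, 8, 9]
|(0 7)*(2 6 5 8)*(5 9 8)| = |(0 7)(2 6 9 8)| = 4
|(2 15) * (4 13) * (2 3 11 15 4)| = 3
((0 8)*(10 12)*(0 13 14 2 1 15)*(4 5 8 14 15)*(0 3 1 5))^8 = [1, 15, 0, 13, 3, 14, 6, 7, 2, 9, 10, 11, 12, 5, 4, 8] = (0 1 15 8 2)(3 13 5 14 4)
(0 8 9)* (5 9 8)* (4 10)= (0 5 9)(4 10)= [5, 1, 2, 3, 10, 9, 6, 7, 8, 0, 4]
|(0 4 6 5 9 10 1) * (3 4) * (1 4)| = |(0 3 1)(4 6 5 9 10)| = 15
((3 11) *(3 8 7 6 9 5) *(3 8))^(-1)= (3 11)(5 9 6 7 8)= [0, 1, 2, 11, 4, 9, 7, 8, 5, 6, 10, 3]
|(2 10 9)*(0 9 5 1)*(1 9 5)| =6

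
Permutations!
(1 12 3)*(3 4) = [0, 12, 2, 1, 3, 5, 6, 7, 8, 9, 10, 11, 4] = (1 12 4 3)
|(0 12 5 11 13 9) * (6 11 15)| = 8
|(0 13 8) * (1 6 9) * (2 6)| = |(0 13 8)(1 2 6 9)| = 12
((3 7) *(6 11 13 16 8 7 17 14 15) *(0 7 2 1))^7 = (0 11 7 13 3 16 17 8 14 2 15 1 6) = [11, 6, 15, 16, 4, 5, 0, 13, 14, 9, 10, 7, 12, 3, 2, 1, 17, 8]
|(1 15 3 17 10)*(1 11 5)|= |(1 15 3 17 10 11 5)|= 7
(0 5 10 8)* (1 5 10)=(0 10 8)(1 5)=[10, 5, 2, 3, 4, 1, 6, 7, 0, 9, 8]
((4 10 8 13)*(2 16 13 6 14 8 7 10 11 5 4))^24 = (16) = [0, 1, 2, 3, 4, 5, 6, 7, 8, 9, 10, 11, 12, 13, 14, 15, 16]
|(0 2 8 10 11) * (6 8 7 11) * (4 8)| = 4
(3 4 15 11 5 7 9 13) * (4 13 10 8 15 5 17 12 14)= [0, 1, 2, 13, 5, 7, 6, 9, 15, 10, 8, 17, 14, 3, 4, 11, 16, 12]= (3 13)(4 5 7 9 10 8 15 11 17 12 14)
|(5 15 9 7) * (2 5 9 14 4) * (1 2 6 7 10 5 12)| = |(1 2 12)(4 6 7 9 10 5 15 14)| = 24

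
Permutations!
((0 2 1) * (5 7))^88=(7)(0 2 1)=[2, 0, 1, 3, 4, 5, 6, 7]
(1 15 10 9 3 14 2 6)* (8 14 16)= (1 15 10 9 3 16 8 14 2 6)= [0, 15, 6, 16, 4, 5, 1, 7, 14, 3, 9, 11, 12, 13, 2, 10, 8]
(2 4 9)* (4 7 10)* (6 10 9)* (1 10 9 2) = (1 10 4 6 9)(2 7) = [0, 10, 7, 3, 6, 5, 9, 2, 8, 1, 4]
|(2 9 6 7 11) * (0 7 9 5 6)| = 7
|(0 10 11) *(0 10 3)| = |(0 3)(10 11)| = 2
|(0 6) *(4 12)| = 2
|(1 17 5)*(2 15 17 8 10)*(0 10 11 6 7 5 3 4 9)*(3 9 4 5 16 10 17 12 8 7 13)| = 39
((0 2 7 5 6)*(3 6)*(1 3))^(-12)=(0 7 1 6 2 5 3)=[7, 6, 5, 0, 4, 3, 2, 1]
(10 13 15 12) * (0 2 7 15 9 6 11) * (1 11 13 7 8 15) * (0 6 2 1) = [1, 11, 8, 3, 4, 5, 13, 0, 15, 2, 7, 6, 10, 9, 14, 12] = (0 1 11 6 13 9 2 8 15 12 10 7)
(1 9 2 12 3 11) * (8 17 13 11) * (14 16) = (1 9 2 12 3 8 17 13 11)(14 16) = [0, 9, 12, 8, 4, 5, 6, 7, 17, 2, 10, 1, 3, 11, 16, 15, 14, 13]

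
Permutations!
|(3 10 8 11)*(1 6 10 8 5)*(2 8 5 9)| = 9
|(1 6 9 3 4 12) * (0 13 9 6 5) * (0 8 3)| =|(0 13 9)(1 5 8 3 4 12)| =6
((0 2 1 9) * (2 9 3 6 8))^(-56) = (9)(1 2 8 6 3) = [0, 2, 8, 1, 4, 5, 3, 7, 6, 9]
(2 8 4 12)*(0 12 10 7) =(0 12 2 8 4 10 7) =[12, 1, 8, 3, 10, 5, 6, 0, 4, 9, 7, 11, 2]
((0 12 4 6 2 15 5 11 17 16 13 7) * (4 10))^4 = (0 6 11 7 4 5 13 10 15 16 12 2 17) = [6, 1, 17, 3, 5, 13, 11, 4, 8, 9, 15, 7, 2, 10, 14, 16, 12, 0]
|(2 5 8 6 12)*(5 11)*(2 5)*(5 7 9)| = |(2 11)(5 8 6 12 7 9)| = 6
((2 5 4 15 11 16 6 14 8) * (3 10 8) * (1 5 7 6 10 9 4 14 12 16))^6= (1 15 9 14)(2 8 10 16 12 6 7)(3 5 11 4)= [0, 15, 8, 5, 3, 11, 7, 2, 10, 14, 16, 4, 6, 13, 1, 9, 12]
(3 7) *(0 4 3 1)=(0 4 3 7 1)=[4, 0, 2, 7, 3, 5, 6, 1]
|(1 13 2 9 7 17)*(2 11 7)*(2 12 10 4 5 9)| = 5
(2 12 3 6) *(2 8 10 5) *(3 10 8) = (2 12 10 5)(3 6) = [0, 1, 12, 6, 4, 2, 3, 7, 8, 9, 5, 11, 10]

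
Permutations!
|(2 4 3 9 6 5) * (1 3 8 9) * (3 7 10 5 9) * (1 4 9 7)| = |(2 9 6 7 10 5)(3 4 8)| = 6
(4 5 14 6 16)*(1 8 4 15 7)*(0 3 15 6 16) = (0 3 15 7 1 8 4 5 14 16 6) = [3, 8, 2, 15, 5, 14, 0, 1, 4, 9, 10, 11, 12, 13, 16, 7, 6]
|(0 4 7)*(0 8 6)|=5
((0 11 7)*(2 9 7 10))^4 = (0 9 10)(2 11 7) = [9, 1, 11, 3, 4, 5, 6, 2, 8, 10, 0, 7]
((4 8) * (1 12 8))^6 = (1 8)(4 12) = [0, 8, 2, 3, 12, 5, 6, 7, 1, 9, 10, 11, 4]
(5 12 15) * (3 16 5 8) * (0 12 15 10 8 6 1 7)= (0 12 10 8 3 16 5 15 6 1 7)= [12, 7, 2, 16, 4, 15, 1, 0, 3, 9, 8, 11, 10, 13, 14, 6, 5]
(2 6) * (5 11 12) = (2 6)(5 11 12) = [0, 1, 6, 3, 4, 11, 2, 7, 8, 9, 10, 12, 5]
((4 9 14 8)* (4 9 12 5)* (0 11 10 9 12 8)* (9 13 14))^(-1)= [14, 1, 2, 3, 5, 12, 6, 7, 4, 9, 11, 0, 8, 10, 13]= (0 14 13 10 11)(4 5 12 8)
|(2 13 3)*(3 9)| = |(2 13 9 3)| = 4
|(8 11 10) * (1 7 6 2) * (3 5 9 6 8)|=|(1 7 8 11 10 3 5 9 6 2)|=10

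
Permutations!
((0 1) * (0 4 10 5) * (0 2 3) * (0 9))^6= [3, 9, 10, 5, 0, 4, 6, 7, 8, 2, 1]= (0 3 5 4)(1 9 2 10)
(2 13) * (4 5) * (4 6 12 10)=(2 13)(4 5 6 12 10)=[0, 1, 13, 3, 5, 6, 12, 7, 8, 9, 4, 11, 10, 2]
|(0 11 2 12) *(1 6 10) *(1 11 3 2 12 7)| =|(0 3 2 7 1 6 10 11 12)| =9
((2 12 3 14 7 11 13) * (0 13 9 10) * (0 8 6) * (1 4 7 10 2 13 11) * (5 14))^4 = [12, 4, 14, 8, 7, 6, 2, 1, 9, 5, 11, 3, 10, 13, 0] = (0 12 10 11 3 8 9 5 6 2 14)(1 4 7)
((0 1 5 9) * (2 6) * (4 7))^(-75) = (0 1 5 9)(2 6)(4 7) = [1, 5, 6, 3, 7, 9, 2, 4, 8, 0]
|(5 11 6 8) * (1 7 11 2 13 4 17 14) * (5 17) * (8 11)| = |(1 7 8 17 14)(2 13 4 5)(6 11)| = 20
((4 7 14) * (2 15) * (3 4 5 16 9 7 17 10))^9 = (2 15)(3 4 17 10)(5 14 7 9 16) = [0, 1, 15, 4, 17, 14, 6, 9, 8, 16, 3, 11, 12, 13, 7, 2, 5, 10]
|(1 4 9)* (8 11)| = |(1 4 9)(8 11)| = 6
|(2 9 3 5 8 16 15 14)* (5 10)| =9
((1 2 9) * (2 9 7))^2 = (9) = [0, 1, 2, 3, 4, 5, 6, 7, 8, 9]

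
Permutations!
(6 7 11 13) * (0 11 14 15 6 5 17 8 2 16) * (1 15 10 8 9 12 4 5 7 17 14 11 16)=(0 16)(1 15 6 17 9 12 4 5 14 10 8 2)(7 11 13)=[16, 15, 1, 3, 5, 14, 17, 11, 2, 12, 8, 13, 4, 7, 10, 6, 0, 9]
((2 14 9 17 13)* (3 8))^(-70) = (17) = [0, 1, 2, 3, 4, 5, 6, 7, 8, 9, 10, 11, 12, 13, 14, 15, 16, 17]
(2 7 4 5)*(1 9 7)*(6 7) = (1 9 6 7 4 5 2) = [0, 9, 1, 3, 5, 2, 7, 4, 8, 6]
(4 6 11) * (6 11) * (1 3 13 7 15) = (1 3 13 7 15)(4 11) = [0, 3, 2, 13, 11, 5, 6, 15, 8, 9, 10, 4, 12, 7, 14, 1]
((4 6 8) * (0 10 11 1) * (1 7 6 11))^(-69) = (4 11 7 6 8) = [0, 1, 2, 3, 11, 5, 8, 6, 4, 9, 10, 7]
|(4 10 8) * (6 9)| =|(4 10 8)(6 9)| =6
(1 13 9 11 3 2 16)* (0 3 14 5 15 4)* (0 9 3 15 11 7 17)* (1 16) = [15, 13, 1, 2, 9, 11, 6, 17, 8, 7, 10, 14, 12, 3, 5, 4, 16, 0] = (0 15 4 9 7 17)(1 13 3 2)(5 11 14)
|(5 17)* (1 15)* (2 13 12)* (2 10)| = |(1 15)(2 13 12 10)(5 17)| = 4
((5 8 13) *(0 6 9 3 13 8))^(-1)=(0 5 13 3 9 6)=[5, 1, 2, 9, 4, 13, 0, 7, 8, 6, 10, 11, 12, 3]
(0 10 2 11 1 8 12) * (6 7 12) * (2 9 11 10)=[2, 8, 10, 3, 4, 5, 7, 12, 6, 11, 9, 1, 0]=(0 2 10 9 11 1 8 6 7 12)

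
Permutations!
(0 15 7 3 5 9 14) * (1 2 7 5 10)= (0 15 5 9 14)(1 2 7 3 10)= [15, 2, 7, 10, 4, 9, 6, 3, 8, 14, 1, 11, 12, 13, 0, 5]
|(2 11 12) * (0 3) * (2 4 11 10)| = 6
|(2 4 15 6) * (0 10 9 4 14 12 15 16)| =5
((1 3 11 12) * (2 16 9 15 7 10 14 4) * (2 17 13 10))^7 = (1 12 11 3)(2 9 7 16 15)(4 13 14 17 10) = [0, 12, 9, 1, 13, 5, 6, 16, 8, 7, 4, 3, 11, 14, 17, 2, 15, 10]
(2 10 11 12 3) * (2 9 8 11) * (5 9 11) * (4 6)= (2 10)(3 11 12)(4 6)(5 9 8)= [0, 1, 10, 11, 6, 9, 4, 7, 5, 8, 2, 12, 3]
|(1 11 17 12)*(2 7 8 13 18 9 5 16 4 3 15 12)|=15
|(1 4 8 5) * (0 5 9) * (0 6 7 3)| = 9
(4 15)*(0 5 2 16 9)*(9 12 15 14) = (0 5 2 16 12 15 4 14 9) = [5, 1, 16, 3, 14, 2, 6, 7, 8, 0, 10, 11, 15, 13, 9, 4, 12]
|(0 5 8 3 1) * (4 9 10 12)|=20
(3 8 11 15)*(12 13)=[0, 1, 2, 8, 4, 5, 6, 7, 11, 9, 10, 15, 13, 12, 14, 3]=(3 8 11 15)(12 13)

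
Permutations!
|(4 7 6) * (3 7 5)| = |(3 7 6 4 5)| = 5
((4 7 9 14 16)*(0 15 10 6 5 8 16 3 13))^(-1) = (0 13 3 14 9 7 4 16 8 5 6 10 15) = [13, 1, 2, 14, 16, 6, 10, 4, 5, 7, 15, 11, 12, 3, 9, 0, 8]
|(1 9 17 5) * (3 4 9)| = |(1 3 4 9 17 5)| = 6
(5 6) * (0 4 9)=(0 4 9)(5 6)=[4, 1, 2, 3, 9, 6, 5, 7, 8, 0]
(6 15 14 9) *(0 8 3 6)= (0 8 3 6 15 14 9)= [8, 1, 2, 6, 4, 5, 15, 7, 3, 0, 10, 11, 12, 13, 9, 14]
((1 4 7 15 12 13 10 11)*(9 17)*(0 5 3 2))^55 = (0 2 3 5)(1 11 10 13 12 15 7 4)(9 17) = [2, 11, 3, 5, 1, 0, 6, 4, 8, 17, 13, 10, 15, 12, 14, 7, 16, 9]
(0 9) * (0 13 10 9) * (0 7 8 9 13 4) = (0 7 8 9 4)(10 13) = [7, 1, 2, 3, 0, 5, 6, 8, 9, 4, 13, 11, 12, 10]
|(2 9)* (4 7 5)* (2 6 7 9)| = 5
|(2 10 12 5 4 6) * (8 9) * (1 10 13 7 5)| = |(1 10 12)(2 13 7 5 4 6)(8 9)| = 6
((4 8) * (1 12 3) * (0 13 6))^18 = (13) = [0, 1, 2, 3, 4, 5, 6, 7, 8, 9, 10, 11, 12, 13]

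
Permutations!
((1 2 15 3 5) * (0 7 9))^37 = (0 7 9)(1 15 5 2 3) = [7, 15, 3, 1, 4, 2, 6, 9, 8, 0, 10, 11, 12, 13, 14, 5]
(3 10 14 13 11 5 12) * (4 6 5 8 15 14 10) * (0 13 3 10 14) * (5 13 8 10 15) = (0 8 5 12 15)(3 4 6 13 11 10 14) = [8, 1, 2, 4, 6, 12, 13, 7, 5, 9, 14, 10, 15, 11, 3, 0]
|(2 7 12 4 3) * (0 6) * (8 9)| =|(0 6)(2 7 12 4 3)(8 9)| =10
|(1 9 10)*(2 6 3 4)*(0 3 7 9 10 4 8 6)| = 8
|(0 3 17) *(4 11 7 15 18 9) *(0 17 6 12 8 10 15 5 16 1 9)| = |(0 3 6 12 8 10 15 18)(1 9 4 11 7 5 16)| = 56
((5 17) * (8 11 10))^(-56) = (17)(8 11 10) = [0, 1, 2, 3, 4, 5, 6, 7, 11, 9, 8, 10, 12, 13, 14, 15, 16, 17]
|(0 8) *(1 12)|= 2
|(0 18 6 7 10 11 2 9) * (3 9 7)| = |(0 18 6 3 9)(2 7 10 11)| = 20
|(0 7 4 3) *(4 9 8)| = |(0 7 9 8 4 3)| = 6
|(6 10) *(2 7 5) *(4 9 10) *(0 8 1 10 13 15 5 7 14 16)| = |(0 8 1 10 6 4 9 13 15 5 2 14 16)| = 13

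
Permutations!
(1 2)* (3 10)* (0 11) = (0 11)(1 2)(3 10) = [11, 2, 1, 10, 4, 5, 6, 7, 8, 9, 3, 0]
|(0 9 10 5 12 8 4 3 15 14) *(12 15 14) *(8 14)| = 21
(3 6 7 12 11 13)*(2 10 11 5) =[0, 1, 10, 6, 4, 2, 7, 12, 8, 9, 11, 13, 5, 3] =(2 10 11 13 3 6 7 12 5)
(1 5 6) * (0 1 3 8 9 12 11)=(0 1 5 6 3 8 9 12 11)=[1, 5, 2, 8, 4, 6, 3, 7, 9, 12, 10, 0, 11]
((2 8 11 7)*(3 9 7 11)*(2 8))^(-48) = (11) = [0, 1, 2, 3, 4, 5, 6, 7, 8, 9, 10, 11]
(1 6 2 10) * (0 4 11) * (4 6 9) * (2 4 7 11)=[6, 9, 10, 3, 2, 5, 4, 11, 8, 7, 1, 0]=(0 6 4 2 10 1 9 7 11)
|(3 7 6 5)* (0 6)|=|(0 6 5 3 7)|=5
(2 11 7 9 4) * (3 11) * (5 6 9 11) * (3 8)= [0, 1, 8, 5, 2, 6, 9, 11, 3, 4, 10, 7]= (2 8 3 5 6 9 4)(7 11)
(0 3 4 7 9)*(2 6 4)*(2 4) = (0 3 4 7 9)(2 6) = [3, 1, 6, 4, 7, 5, 2, 9, 8, 0]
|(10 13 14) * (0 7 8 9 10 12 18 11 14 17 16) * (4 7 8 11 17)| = 13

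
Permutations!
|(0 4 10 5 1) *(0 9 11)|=7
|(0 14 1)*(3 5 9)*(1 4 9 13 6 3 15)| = |(0 14 4 9 15 1)(3 5 13 6)| = 12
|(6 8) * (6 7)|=|(6 8 7)|=3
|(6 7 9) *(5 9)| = 4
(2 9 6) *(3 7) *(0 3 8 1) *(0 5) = [3, 5, 9, 7, 4, 0, 2, 8, 1, 6] = (0 3 7 8 1 5)(2 9 6)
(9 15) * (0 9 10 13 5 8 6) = (0 9 15 10 13 5 8 6) = [9, 1, 2, 3, 4, 8, 0, 7, 6, 15, 13, 11, 12, 5, 14, 10]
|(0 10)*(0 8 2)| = 4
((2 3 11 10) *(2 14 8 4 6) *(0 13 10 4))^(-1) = (0 8 14 10 13)(2 6 4 11 3) = [8, 1, 6, 2, 11, 5, 4, 7, 14, 9, 13, 3, 12, 0, 10]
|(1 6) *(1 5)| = 3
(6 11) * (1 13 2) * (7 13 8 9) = [0, 8, 1, 3, 4, 5, 11, 13, 9, 7, 10, 6, 12, 2] = (1 8 9 7 13 2)(6 11)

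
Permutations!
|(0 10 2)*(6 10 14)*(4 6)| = 6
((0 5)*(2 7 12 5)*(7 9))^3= (0 7)(2 12)(5 9)= [7, 1, 12, 3, 4, 9, 6, 0, 8, 5, 10, 11, 2]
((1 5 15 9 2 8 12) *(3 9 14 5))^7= (1 3 9 2 8 12)(5 15 14)= [0, 3, 8, 9, 4, 15, 6, 7, 12, 2, 10, 11, 1, 13, 5, 14]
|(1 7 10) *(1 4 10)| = |(1 7)(4 10)| = 2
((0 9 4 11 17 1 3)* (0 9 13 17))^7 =(0 11 4 9 3 1 17 13) =[11, 17, 2, 1, 9, 5, 6, 7, 8, 3, 10, 4, 12, 0, 14, 15, 16, 13]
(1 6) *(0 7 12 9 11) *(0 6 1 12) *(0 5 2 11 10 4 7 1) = (0 1)(2 11 6 12 9 10 4 7 5) = [1, 0, 11, 3, 7, 2, 12, 5, 8, 10, 4, 6, 9]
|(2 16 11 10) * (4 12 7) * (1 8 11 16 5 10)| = |(16)(1 8 11)(2 5 10)(4 12 7)| = 3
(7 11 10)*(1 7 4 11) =(1 7)(4 11 10) =[0, 7, 2, 3, 11, 5, 6, 1, 8, 9, 4, 10]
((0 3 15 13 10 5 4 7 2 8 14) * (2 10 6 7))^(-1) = (0 14 8 2 4 5 10 7 6 13 15 3) = [14, 1, 4, 0, 5, 10, 13, 6, 2, 9, 7, 11, 12, 15, 8, 3]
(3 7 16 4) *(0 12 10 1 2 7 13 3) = (0 12 10 1 2 7 16 4)(3 13) = [12, 2, 7, 13, 0, 5, 6, 16, 8, 9, 1, 11, 10, 3, 14, 15, 4]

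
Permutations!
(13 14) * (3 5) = (3 5)(13 14) = [0, 1, 2, 5, 4, 3, 6, 7, 8, 9, 10, 11, 12, 14, 13]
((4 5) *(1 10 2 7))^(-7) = (1 10 2 7)(4 5) = [0, 10, 7, 3, 5, 4, 6, 1, 8, 9, 2]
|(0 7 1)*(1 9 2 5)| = |(0 7 9 2 5 1)| = 6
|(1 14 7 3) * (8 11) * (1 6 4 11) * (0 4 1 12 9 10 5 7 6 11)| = 24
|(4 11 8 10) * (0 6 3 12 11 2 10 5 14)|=|(0 6 3 12 11 8 5 14)(2 10 4)|=24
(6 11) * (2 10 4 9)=(2 10 4 9)(6 11)=[0, 1, 10, 3, 9, 5, 11, 7, 8, 2, 4, 6]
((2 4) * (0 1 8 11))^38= [8, 11, 2, 3, 4, 5, 6, 7, 0, 9, 10, 1]= (0 8)(1 11)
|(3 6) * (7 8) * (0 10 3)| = 4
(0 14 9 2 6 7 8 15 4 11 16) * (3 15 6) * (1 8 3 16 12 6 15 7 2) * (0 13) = (0 14 9 1 8 15 4 11 12 6 2 16 13)(3 7) = [14, 8, 16, 7, 11, 5, 2, 3, 15, 1, 10, 12, 6, 0, 9, 4, 13]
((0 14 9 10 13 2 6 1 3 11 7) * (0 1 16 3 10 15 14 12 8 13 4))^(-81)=[1, 3, 12, 2, 7, 5, 8, 16, 4, 9, 11, 6, 10, 0, 14, 15, 13]=(0 1 3 2 12 10 11 6 8 4 7 16 13)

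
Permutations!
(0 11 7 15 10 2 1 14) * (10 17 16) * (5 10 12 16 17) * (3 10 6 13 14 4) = (17)(0 11 7 15 5 6 13 14)(1 4 3 10 2)(12 16) = [11, 4, 1, 10, 3, 6, 13, 15, 8, 9, 2, 7, 16, 14, 0, 5, 12, 17]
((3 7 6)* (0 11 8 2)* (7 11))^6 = (0 2 8 11 3 6 7) = [2, 1, 8, 6, 4, 5, 7, 0, 11, 9, 10, 3]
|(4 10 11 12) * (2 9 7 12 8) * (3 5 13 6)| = 8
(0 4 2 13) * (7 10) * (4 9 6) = (0 9 6 4 2 13)(7 10) = [9, 1, 13, 3, 2, 5, 4, 10, 8, 6, 7, 11, 12, 0]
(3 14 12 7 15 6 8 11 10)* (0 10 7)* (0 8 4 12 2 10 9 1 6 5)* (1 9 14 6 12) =(0 14 2 10 3 6 4 1 12 8 11 7 15 5) =[14, 12, 10, 6, 1, 0, 4, 15, 11, 9, 3, 7, 8, 13, 2, 5]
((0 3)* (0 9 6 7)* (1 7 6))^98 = (0 1 3 7 9) = [1, 3, 2, 7, 4, 5, 6, 9, 8, 0]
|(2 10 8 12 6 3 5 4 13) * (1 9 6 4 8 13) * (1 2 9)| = |(2 10 13 9 6 3 5 8 12 4)| = 10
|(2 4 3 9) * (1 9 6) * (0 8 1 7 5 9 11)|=28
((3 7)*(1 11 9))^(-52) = (1 9 11) = [0, 9, 2, 3, 4, 5, 6, 7, 8, 11, 10, 1]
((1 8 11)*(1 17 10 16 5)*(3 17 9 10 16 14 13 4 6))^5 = (1 14 17 11 4 5 10 3 8 13 16 9 6) = [0, 14, 2, 8, 5, 10, 1, 7, 13, 6, 3, 4, 12, 16, 17, 15, 9, 11]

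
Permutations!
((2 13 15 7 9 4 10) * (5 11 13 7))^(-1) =[0, 1, 10, 3, 9, 15, 6, 2, 8, 7, 4, 5, 12, 11, 14, 13] =(2 10 4 9 7)(5 15 13 11)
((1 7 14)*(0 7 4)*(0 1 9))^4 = (14) = [0, 1, 2, 3, 4, 5, 6, 7, 8, 9, 10, 11, 12, 13, 14]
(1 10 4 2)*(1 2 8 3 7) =(1 10 4 8 3 7) =[0, 10, 2, 7, 8, 5, 6, 1, 3, 9, 4]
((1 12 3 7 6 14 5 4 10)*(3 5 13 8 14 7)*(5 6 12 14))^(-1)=(1 10 4 5 8 13 14)(6 12 7)=[0, 10, 2, 3, 5, 8, 12, 6, 13, 9, 4, 11, 7, 14, 1]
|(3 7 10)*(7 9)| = |(3 9 7 10)| = 4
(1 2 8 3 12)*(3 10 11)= (1 2 8 10 11 3 12)= [0, 2, 8, 12, 4, 5, 6, 7, 10, 9, 11, 3, 1]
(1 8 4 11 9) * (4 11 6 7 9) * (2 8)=(1 2 8 11 4 6 7 9)=[0, 2, 8, 3, 6, 5, 7, 9, 11, 1, 10, 4]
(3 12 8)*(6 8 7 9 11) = (3 12 7 9 11 6 8) = [0, 1, 2, 12, 4, 5, 8, 9, 3, 11, 10, 6, 7]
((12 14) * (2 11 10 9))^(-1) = (2 9 10 11)(12 14) = [0, 1, 9, 3, 4, 5, 6, 7, 8, 10, 11, 2, 14, 13, 12]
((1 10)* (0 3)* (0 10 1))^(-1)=(0 10 3)=[10, 1, 2, 0, 4, 5, 6, 7, 8, 9, 3]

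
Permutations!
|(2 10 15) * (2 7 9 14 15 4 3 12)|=|(2 10 4 3 12)(7 9 14 15)|=20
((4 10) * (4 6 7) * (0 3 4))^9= [10, 1, 2, 6, 7, 5, 3, 4, 8, 9, 0]= (0 10)(3 6)(4 7)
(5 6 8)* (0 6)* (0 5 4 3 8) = (0 6)(3 8 4) = [6, 1, 2, 8, 3, 5, 0, 7, 4]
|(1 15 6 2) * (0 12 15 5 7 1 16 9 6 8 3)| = 60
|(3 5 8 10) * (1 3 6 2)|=|(1 3 5 8 10 6 2)|=7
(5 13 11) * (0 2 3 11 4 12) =(0 2 3 11 5 13 4 12) =[2, 1, 3, 11, 12, 13, 6, 7, 8, 9, 10, 5, 0, 4]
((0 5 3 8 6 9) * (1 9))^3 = (0 8 9 3 1 5 6) = [8, 5, 2, 1, 4, 6, 0, 7, 9, 3]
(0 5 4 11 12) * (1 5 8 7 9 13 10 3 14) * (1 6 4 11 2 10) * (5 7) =[8, 7, 10, 14, 2, 11, 4, 9, 5, 13, 3, 12, 0, 1, 6] =(0 8 5 11 12)(1 7 9 13)(2 10 3 14 6 4)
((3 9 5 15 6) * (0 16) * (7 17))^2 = (17)(3 5 6 9 15) = [0, 1, 2, 5, 4, 6, 9, 7, 8, 15, 10, 11, 12, 13, 14, 3, 16, 17]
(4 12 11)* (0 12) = (0 12 11 4) = [12, 1, 2, 3, 0, 5, 6, 7, 8, 9, 10, 4, 11]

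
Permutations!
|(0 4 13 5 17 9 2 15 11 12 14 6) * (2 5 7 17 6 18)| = |(0 4 13 7 17 9 5 6)(2 15 11 12 14 18)| = 24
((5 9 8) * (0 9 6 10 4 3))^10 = (0 8 6 4)(3 9 5 10) = [8, 1, 2, 9, 0, 10, 4, 7, 6, 5, 3]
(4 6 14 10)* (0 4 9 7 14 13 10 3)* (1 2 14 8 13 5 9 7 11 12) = [4, 2, 14, 0, 6, 9, 5, 8, 13, 11, 7, 12, 1, 10, 3] = (0 4 6 5 9 11 12 1 2 14 3)(7 8 13 10)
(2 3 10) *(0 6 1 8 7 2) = (0 6 1 8 7 2 3 10) = [6, 8, 3, 10, 4, 5, 1, 2, 7, 9, 0]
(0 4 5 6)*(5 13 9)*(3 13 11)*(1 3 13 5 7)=(0 4 11 13 9 7 1 3 5 6)=[4, 3, 2, 5, 11, 6, 0, 1, 8, 7, 10, 13, 12, 9]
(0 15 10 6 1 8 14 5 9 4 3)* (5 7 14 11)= (0 15 10 6 1 8 11 5 9 4 3)(7 14)= [15, 8, 2, 0, 3, 9, 1, 14, 11, 4, 6, 5, 12, 13, 7, 10]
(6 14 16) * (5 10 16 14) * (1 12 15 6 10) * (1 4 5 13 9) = (1 12 15 6 13 9)(4 5)(10 16) = [0, 12, 2, 3, 5, 4, 13, 7, 8, 1, 16, 11, 15, 9, 14, 6, 10]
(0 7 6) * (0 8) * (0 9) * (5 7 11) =(0 11 5 7 6 8 9) =[11, 1, 2, 3, 4, 7, 8, 6, 9, 0, 10, 5]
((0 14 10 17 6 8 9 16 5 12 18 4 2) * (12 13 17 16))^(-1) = (0 2 4 18 12 9 8 6 17 13 5 16 10 14) = [2, 1, 4, 3, 18, 16, 17, 7, 6, 8, 14, 11, 9, 5, 0, 15, 10, 13, 12]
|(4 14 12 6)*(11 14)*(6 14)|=|(4 11 6)(12 14)|=6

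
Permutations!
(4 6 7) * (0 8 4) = [8, 1, 2, 3, 6, 5, 7, 0, 4] = (0 8 4 6 7)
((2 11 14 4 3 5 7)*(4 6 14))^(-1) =(2 7 5 3 4 11)(6 14) =[0, 1, 7, 4, 11, 3, 14, 5, 8, 9, 10, 2, 12, 13, 6]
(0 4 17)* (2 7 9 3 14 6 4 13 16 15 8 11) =(0 13 16 15 8 11 2 7 9 3 14 6 4 17) =[13, 1, 7, 14, 17, 5, 4, 9, 11, 3, 10, 2, 12, 16, 6, 8, 15, 0]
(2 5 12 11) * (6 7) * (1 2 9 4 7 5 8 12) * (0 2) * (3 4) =(0 2 8 12 11 9 3 4 7 6 5 1) =[2, 0, 8, 4, 7, 1, 5, 6, 12, 3, 10, 9, 11]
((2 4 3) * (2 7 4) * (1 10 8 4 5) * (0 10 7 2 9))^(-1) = (0 9 2 3 4 8 10)(1 5 7) = [9, 5, 3, 4, 8, 7, 6, 1, 10, 2, 0]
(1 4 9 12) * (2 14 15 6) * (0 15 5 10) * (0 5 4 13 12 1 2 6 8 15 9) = (0 9 1 13 12 2 14 4)(5 10)(8 15) = [9, 13, 14, 3, 0, 10, 6, 7, 15, 1, 5, 11, 2, 12, 4, 8]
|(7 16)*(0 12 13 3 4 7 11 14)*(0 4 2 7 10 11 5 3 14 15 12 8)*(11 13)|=60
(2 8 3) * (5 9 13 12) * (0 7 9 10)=(0 7 9 13 12 5 10)(2 8 3)=[7, 1, 8, 2, 4, 10, 6, 9, 3, 13, 0, 11, 5, 12]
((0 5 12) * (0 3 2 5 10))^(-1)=(0 10)(2 3 12 5)=[10, 1, 3, 12, 4, 2, 6, 7, 8, 9, 0, 11, 5]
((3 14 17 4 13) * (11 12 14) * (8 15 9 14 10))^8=(3 17 15 12 13 14 8 11 4 9 10)=[0, 1, 2, 17, 9, 5, 6, 7, 11, 10, 3, 4, 13, 14, 8, 12, 16, 15]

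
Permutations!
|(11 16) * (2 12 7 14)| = |(2 12 7 14)(11 16)| = 4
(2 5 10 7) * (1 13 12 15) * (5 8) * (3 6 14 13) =(1 3 6 14 13 12 15)(2 8 5 10 7) =[0, 3, 8, 6, 4, 10, 14, 2, 5, 9, 7, 11, 15, 12, 13, 1]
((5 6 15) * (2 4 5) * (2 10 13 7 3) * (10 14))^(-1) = (2 3 7 13 10 14 15 6 5 4) = [0, 1, 3, 7, 2, 4, 5, 13, 8, 9, 14, 11, 12, 10, 15, 6]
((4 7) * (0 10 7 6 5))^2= (0 7 6)(4 5 10)= [7, 1, 2, 3, 5, 10, 0, 6, 8, 9, 4]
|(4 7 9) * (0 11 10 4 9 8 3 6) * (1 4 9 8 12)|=|(0 11 10 9 8 3 6)(1 4 7 12)|=28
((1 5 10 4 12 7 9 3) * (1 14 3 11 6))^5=[0, 7, 2, 14, 6, 9, 12, 5, 8, 10, 11, 4, 1, 13, 3]=(1 7 5 9 10 11 4 6 12)(3 14)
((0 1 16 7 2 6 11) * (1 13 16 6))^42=(0 16 2 6)(1 11 13 7)=[16, 11, 6, 3, 4, 5, 0, 1, 8, 9, 10, 13, 12, 7, 14, 15, 2]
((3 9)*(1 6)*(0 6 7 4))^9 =(0 4 7 1 6)(3 9) =[4, 6, 2, 9, 7, 5, 0, 1, 8, 3]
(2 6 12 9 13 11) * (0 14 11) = (0 14 11 2 6 12 9 13) = [14, 1, 6, 3, 4, 5, 12, 7, 8, 13, 10, 2, 9, 0, 11]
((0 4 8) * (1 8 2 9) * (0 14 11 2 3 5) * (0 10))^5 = (1 9 2 11 14 8) = [0, 9, 11, 3, 4, 5, 6, 7, 1, 2, 10, 14, 12, 13, 8]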